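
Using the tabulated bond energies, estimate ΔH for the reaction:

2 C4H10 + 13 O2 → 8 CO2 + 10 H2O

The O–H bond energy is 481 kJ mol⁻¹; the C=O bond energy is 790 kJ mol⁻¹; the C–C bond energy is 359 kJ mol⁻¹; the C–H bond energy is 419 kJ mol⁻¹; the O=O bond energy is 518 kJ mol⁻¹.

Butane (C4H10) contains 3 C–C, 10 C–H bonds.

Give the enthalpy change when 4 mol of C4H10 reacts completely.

Bonds broken (reactants):
  C–C: 6 × 359 = 2154
  C–H: 20 × 419 = 8380
  O=O: 13 × 518 = 6734
  Σ(broken) = 17268 kJ
Bonds formed (products):
  C=O: 16 × 790 = 12640
  O–H: 20 × 481 = 9620
  Σ(formed) = 22260 kJ
ΔH = Σ(broken) − Σ(formed) = 17268 − 22260 = −4992 kJ
For 2× the reaction as written: 2 × (−4992) = −9984 kJ

ΔH = −9984 kJ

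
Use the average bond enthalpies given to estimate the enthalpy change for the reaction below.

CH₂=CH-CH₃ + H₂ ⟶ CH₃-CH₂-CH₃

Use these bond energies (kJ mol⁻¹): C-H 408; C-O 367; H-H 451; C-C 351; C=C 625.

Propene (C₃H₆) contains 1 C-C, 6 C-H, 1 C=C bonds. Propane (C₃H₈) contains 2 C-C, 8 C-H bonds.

ΔH ≈ −91 kJ

Bonds broken (reactants):
  C-C: 1 × 351 = 351
  C-H: 6 × 408 = 2448
  C=C: 1 × 625 = 625
  H-H: 1 × 451 = 451
  Σ(broken) = 3875 kJ
Bonds formed (products):
  C-C: 2 × 351 = 702
  C-H: 8 × 408 = 3264
  Σ(formed) = 3966 kJ
ΔH = Σ(broken) − Σ(formed) = 3875 − 3966 = −91 kJ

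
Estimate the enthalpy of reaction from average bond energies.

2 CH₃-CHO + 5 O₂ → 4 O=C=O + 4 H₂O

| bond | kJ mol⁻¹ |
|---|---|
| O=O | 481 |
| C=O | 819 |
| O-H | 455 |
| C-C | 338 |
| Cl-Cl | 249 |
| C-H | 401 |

ΔH ≈ −2265 kJ

Bonds broken (reactants):
  C-C: 2 × 338 = 676
  C-H: 8 × 401 = 3208
  C=O: 2 × 819 = 1638
  O=O: 5 × 481 = 2405
  Σ(broken) = 7927 kJ
Bonds formed (products):
  C=O: 8 × 819 = 6552
  O-H: 8 × 455 = 3640
  Σ(formed) = 10192 kJ
ΔH = Σ(broken) − Σ(formed) = 7927 − 10192 = −2265 kJ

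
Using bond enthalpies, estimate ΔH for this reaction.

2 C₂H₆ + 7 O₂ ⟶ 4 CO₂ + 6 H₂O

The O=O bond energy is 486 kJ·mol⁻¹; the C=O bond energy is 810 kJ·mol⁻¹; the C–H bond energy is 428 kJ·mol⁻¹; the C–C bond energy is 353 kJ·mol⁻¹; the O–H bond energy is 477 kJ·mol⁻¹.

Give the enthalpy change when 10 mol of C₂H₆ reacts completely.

ΔH = −14800 kJ

Bonds broken (reactants):
  C–C: 2 × 353 = 706
  C–H: 12 × 428 = 5136
  O=O: 7 × 486 = 3402
  Σ(broken) = 9244 kJ
Bonds formed (products):
  C=O: 8 × 810 = 6480
  O–H: 12 × 477 = 5724
  Σ(formed) = 12204 kJ
ΔH = Σ(broken) − Σ(formed) = 9244 − 12204 = −2960 kJ
For 5× the reaction as written: 5 × (−2960) = −14800 kJ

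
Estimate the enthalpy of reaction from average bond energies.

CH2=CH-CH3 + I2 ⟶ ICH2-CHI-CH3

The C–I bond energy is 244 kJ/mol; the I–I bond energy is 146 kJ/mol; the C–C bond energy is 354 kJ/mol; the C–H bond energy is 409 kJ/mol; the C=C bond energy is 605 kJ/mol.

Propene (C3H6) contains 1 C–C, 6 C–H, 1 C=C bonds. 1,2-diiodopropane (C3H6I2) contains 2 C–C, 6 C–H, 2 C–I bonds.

Bonds broken (reactants):
  C–C: 1 × 354 = 354
  C–H: 6 × 409 = 2454
  C=C: 1 × 605 = 605
  I–I: 1 × 146 = 146
  Σ(broken) = 3559 kJ
Bonds formed (products):
  C–C: 2 × 354 = 708
  C–H: 6 × 409 = 2454
  C–I: 2 × 244 = 488
  Σ(formed) = 3650 kJ
ΔH = Σ(broken) − Σ(formed) = 3559 − 3650 = −91 kJ

ΔH ≈ −91 kJ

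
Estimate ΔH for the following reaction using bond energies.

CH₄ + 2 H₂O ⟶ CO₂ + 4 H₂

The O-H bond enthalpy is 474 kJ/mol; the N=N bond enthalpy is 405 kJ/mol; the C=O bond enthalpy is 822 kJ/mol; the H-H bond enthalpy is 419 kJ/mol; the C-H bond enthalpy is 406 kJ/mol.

Bonds broken (reactants):
  C-H: 4 × 406 = 1624
  O-H: 4 × 474 = 1896
  Σ(broken) = 3520 kJ
Bonds formed (products):
  C=O: 2 × 822 = 1644
  H-H: 4 × 419 = 1676
  Σ(formed) = 3320 kJ
ΔH = Σ(broken) − Σ(formed) = 3520 − 3320 = +200 kJ

ΔH ≈ +200 kJ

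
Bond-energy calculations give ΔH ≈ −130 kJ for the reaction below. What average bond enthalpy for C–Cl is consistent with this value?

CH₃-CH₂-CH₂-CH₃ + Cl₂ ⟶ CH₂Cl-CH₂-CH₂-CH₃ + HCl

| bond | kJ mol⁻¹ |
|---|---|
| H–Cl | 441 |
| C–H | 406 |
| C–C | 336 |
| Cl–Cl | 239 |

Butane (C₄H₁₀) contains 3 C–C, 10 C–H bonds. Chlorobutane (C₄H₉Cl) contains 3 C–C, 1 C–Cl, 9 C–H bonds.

Let D be the C–Cl bond energy.
Σ(broken) = 3×336 + 10×406 + 1×239 = 5307
Σ(formed) = 3×336 + 1×D + 9×406 + 1×441 = 5103 + D
ΔH = Σ(broken) − Σ(formed) = (5307) − (5103 + D) = +204 − D
Setting this equal to −130 kJ gives D = 334 kJ/mol.

D(C–Cl) ≈ 334 kJ/mol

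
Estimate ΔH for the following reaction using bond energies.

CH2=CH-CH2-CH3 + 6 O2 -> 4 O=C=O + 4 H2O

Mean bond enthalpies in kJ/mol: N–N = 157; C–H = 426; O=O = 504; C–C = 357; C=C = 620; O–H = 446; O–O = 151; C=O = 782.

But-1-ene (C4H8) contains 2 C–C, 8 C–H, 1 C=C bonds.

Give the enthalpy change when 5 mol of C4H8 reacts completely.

Bonds broken (reactants):
  C–C: 2 × 357 = 714
  C–H: 8 × 426 = 3408
  C=C: 1 × 620 = 620
  O=O: 6 × 504 = 3024
  Σ(broken) = 7766 kJ
Bonds formed (products):
  C=O: 8 × 782 = 6256
  O–H: 8 × 446 = 3568
  Σ(formed) = 9824 kJ
ΔH = Σ(broken) − Σ(formed) = 7766 − 9824 = −2058 kJ
For 5× the reaction as written: 5 × (−2058) = −10290 kJ

ΔH = −10290 kJ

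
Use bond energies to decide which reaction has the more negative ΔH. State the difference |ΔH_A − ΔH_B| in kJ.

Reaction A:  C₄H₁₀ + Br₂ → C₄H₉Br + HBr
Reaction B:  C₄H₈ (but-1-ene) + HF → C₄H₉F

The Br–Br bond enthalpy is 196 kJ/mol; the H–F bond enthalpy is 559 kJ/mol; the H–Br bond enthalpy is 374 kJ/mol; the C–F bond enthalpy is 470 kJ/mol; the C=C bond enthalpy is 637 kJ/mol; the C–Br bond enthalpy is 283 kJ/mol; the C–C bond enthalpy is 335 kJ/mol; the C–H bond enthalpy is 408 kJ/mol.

Reaction A:
  Bonds broken (reactants):
    Br–Br: 1 × 196 = 196
    C–C: 3 × 335 = 1005
    C–H: 10 × 408 = 4080
    Σ(broken) = 5281 kJ
  Bonds formed (products):
    C–Br: 1 × 283 = 283
    C–C: 3 × 335 = 1005
    C–H: 9 × 408 = 3672
    H–Br: 1 × 374 = 374
    Σ(formed) = 5334 kJ
  ΔH_A = 5281 − 5334 = −53 kJ
Reaction B:
  Bonds broken (reactants):
    C–C: 2 × 335 = 670
    C–H: 8 × 408 = 3264
    C=C: 1 × 637 = 637
    H–F: 1 × 559 = 559
    Σ(broken) = 5130 kJ
  Bonds formed (products):
    C–C: 3 × 335 = 1005
    C–F: 1 × 470 = 470
    C–H: 9 × 408 = 3672
    Σ(formed) = 5147 kJ
  ΔH_B = 5130 − 5147 = −17 kJ
ΔH_A − ΔH_B = −36 kJ, so reaction A has the more negative ΔH; |ΔH_A − ΔH_B| = 36 kJ.

Reaction A, by 36 kJ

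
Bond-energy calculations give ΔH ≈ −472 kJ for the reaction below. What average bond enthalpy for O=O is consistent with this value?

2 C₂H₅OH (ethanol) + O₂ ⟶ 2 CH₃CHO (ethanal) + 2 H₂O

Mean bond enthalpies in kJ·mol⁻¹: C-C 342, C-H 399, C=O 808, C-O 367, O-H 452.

Let D be the O=O bond energy.
Σ(broken) = 2×342 + 10×399 + 2×367 + 2×452 + 1×D = 6312 + D
Σ(formed) = 2×342 + 8×399 + 2×808 + 4×452 = 7300
ΔH = Σ(broken) − Σ(formed) = (6312 + D) − (7300) = −988 + D
Setting this equal to −472 kJ gives D = 516 kJ/mol.

D(O=O) ≈ 516 kJ/mol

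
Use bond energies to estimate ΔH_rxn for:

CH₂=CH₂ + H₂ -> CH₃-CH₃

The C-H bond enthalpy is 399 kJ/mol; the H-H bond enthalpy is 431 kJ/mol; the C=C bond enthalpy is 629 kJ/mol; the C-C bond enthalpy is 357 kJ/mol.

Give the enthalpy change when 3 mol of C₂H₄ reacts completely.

ΔH = −285 kJ

Bonds broken (reactants):
  C-H: 4 × 399 = 1596
  C=C: 1 × 629 = 629
  H-H: 1 × 431 = 431
  Σ(broken) = 2656 kJ
Bonds formed (products):
  C-C: 1 × 357 = 357
  C-H: 6 × 399 = 2394
  Σ(formed) = 2751 kJ
ΔH = Σ(broken) − Σ(formed) = 2656 − 2751 = −95 kJ
For 3× the reaction as written: 3 × (−95) = −285 kJ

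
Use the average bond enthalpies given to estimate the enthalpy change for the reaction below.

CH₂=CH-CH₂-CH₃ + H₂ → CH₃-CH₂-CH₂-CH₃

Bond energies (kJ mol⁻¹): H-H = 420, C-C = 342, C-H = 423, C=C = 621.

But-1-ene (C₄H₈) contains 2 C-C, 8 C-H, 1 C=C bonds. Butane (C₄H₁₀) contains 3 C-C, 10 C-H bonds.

Bonds broken (reactants):
  C-C: 2 × 342 = 684
  C-H: 8 × 423 = 3384
  C=C: 1 × 621 = 621
  H-H: 1 × 420 = 420
  Σ(broken) = 5109 kJ
Bonds formed (products):
  C-C: 3 × 342 = 1026
  C-H: 10 × 423 = 4230
  Σ(formed) = 5256 kJ
ΔH = Σ(broken) − Σ(formed) = 5109 − 5256 = −147 kJ

ΔH ≈ −147 kJ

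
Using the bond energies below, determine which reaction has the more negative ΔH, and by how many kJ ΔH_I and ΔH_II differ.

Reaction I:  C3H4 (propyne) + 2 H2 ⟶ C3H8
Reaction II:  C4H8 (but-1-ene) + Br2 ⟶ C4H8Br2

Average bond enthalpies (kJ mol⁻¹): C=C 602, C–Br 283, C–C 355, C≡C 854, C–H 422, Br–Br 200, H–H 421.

Reaction I, by 228 kJ

Reaction I:
  Bonds broken (reactants):
    C≡C: 1 × 854 = 854
    C–C: 1 × 355 = 355
    C–H: 4 × 422 = 1688
    H–H: 2 × 421 = 842
    Σ(broken) = 3739 kJ
  Bonds formed (products):
    C–C: 2 × 355 = 710
    C–H: 8 × 422 = 3376
    Σ(formed) = 4086 kJ
  ΔH_I = 3739 − 4086 = −347 kJ
Reaction II:
  Bonds broken (reactants):
    Br–Br: 1 × 200 = 200
    C–C: 2 × 355 = 710
    C–H: 8 × 422 = 3376
    C=C: 1 × 602 = 602
    Σ(broken) = 4888 kJ
  Bonds formed (products):
    C–Br: 2 × 283 = 566
    C–C: 3 × 355 = 1065
    C–H: 8 × 422 = 3376
    Σ(formed) = 5007 kJ
  ΔH_II = 4888 − 5007 = −119 kJ
ΔH_I − ΔH_II = −228 kJ, so reaction I has the more negative ΔH; |ΔH_I − ΔH_II| = 228 kJ.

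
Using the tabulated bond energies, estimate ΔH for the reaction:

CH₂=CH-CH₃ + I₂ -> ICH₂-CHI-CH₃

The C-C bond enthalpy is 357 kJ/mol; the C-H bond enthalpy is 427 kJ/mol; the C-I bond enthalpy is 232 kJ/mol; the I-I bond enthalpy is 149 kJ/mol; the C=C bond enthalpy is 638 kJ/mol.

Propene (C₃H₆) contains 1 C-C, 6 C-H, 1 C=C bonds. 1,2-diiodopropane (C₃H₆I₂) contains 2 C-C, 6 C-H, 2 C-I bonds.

Bonds broken (reactants):
  C-C: 1 × 357 = 357
  C-H: 6 × 427 = 2562
  C=C: 1 × 638 = 638
  I-I: 1 × 149 = 149
  Σ(broken) = 3706 kJ
Bonds formed (products):
  C-C: 2 × 357 = 714
  C-H: 6 × 427 = 2562
  C-I: 2 × 232 = 464
  Σ(formed) = 3740 kJ
ΔH = Σ(broken) − Σ(formed) = 3706 − 3740 = −34 kJ

ΔH ≈ −34 kJ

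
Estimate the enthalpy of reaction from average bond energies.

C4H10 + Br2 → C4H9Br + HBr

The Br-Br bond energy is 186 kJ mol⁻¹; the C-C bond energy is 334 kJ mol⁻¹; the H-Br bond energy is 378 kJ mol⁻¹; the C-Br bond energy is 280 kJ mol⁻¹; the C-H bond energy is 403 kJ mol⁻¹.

Bonds broken (reactants):
  Br-Br: 1 × 186 = 186
  C-C: 3 × 334 = 1002
  C-H: 10 × 403 = 4030
  Σ(broken) = 5218 kJ
Bonds formed (products):
  C-Br: 1 × 280 = 280
  C-C: 3 × 334 = 1002
  C-H: 9 × 403 = 3627
  H-Br: 1 × 378 = 378
  Σ(formed) = 5287 kJ
ΔH = Σ(broken) − Σ(formed) = 5218 − 5287 = −69 kJ

ΔH ≈ −69 kJ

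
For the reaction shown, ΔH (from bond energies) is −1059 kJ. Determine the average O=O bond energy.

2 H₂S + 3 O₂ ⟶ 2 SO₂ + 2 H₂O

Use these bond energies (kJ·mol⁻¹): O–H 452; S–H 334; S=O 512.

Let D be the O=O bond energy.
Σ(broken) = 3×D + 4×334 = 1336 + 3D
Σ(formed) = 4×452 + 4×512 = 3856
ΔH = Σ(broken) − Σ(formed) = (1336 + 3D) − (3856) = −2520 + 3D
Setting this equal to −1059 kJ gives 3D = 1461, so D = 487 kJ/mol.

D(O=O) ≈ 487 kJ/mol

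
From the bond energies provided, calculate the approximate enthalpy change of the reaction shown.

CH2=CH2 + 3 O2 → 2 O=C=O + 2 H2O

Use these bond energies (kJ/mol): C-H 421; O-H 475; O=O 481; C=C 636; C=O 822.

ΔH ≈ −1425 kJ

Bonds broken (reactants):
  C-H: 4 × 421 = 1684
  C=C: 1 × 636 = 636
  O=O: 3 × 481 = 1443
  Σ(broken) = 3763 kJ
Bonds formed (products):
  C=O: 4 × 822 = 3288
  O-H: 4 × 475 = 1900
  Σ(formed) = 5188 kJ
ΔH = Σ(broken) − Σ(formed) = 3763 − 5188 = −1425 kJ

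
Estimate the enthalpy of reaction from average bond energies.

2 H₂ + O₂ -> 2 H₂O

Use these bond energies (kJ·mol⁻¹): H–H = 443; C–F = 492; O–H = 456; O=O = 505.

ΔH ≈ −433 kJ

Bonds broken (reactants):
  H–H: 2 × 443 = 886
  O=O: 1 × 505 = 505
  Σ(broken) = 1391 kJ
Bonds formed (products):
  O–H: 4 × 456 = 1824
  Σ(formed) = 1824 kJ
ΔH = Σ(broken) − Σ(formed) = 1391 − 1824 = −433 kJ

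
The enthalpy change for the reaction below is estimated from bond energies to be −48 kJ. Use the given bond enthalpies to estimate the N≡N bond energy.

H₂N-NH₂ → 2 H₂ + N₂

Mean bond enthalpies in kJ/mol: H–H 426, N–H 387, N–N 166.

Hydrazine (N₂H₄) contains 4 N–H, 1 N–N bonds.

Let D be the N≡N bond energy.
Σ(broken) = 4×387 + 1×166 = 1714
Σ(formed) = 2×426 + 1×D = 852 + D
ΔH = Σ(broken) − Σ(formed) = (1714) − (852 + D) = +862 − D
Setting this equal to −48 kJ gives D = 910 kJ/mol.

D(N≡N) ≈ 910 kJ/mol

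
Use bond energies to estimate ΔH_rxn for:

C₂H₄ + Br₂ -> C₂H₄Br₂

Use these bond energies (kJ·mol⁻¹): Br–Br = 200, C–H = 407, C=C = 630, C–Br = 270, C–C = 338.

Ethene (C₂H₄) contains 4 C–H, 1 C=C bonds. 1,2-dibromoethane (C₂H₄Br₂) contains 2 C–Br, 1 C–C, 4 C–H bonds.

Bonds broken (reactants):
  Br–Br: 1 × 200 = 200
  C–H: 4 × 407 = 1628
  C=C: 1 × 630 = 630
  Σ(broken) = 2458 kJ
Bonds formed (products):
  C–Br: 2 × 270 = 540
  C–C: 1 × 338 = 338
  C–H: 4 × 407 = 1628
  Σ(formed) = 2506 kJ
ΔH = Σ(broken) − Σ(formed) = 2458 − 2506 = −48 kJ

ΔH ≈ −48 kJ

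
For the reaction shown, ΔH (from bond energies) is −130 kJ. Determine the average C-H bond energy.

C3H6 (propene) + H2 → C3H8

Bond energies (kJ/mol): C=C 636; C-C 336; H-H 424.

D(C-H) ≈ 427 kJ/mol

Let D be the C-H bond energy.
Σ(broken) = 1×336 + 6×D + 1×636 + 1×424 = 1396 + 6D
Σ(formed) = 2×336 + 8×D = 672 + 8D
ΔH = Σ(broken) − Σ(formed) = (1396 + 6D) − (672 + 8D) = +724 − 2D
Setting this equal to −130 kJ gives 2D = 854, so D = 427 kJ/mol.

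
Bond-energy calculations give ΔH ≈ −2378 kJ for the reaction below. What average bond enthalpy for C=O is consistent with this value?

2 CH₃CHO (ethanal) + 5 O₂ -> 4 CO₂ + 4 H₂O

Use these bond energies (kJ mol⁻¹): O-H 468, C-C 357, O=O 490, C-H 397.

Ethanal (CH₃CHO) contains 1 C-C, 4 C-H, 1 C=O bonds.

Let D be the C=O bond energy.
Σ(broken) = 2×357 + 8×397 + 2×D + 5×490 = 6340 + 2D
Σ(formed) = 8×D + 8×468 = 3744 + 8D
ΔH = Σ(broken) − Σ(formed) = (6340 + 2D) − (3744 + 8D) = +2596 − 6D
Setting this equal to −2378 kJ gives 6D = 4974, so D = 829 kJ/mol.

D(C=O) ≈ 829 kJ/mol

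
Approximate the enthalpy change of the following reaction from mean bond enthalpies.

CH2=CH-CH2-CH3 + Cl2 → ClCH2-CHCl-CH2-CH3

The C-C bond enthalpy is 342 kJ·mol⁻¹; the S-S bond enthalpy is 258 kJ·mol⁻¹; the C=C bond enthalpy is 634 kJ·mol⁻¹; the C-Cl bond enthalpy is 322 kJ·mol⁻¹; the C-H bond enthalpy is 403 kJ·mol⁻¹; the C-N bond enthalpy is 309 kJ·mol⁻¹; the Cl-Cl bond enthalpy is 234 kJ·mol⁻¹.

Bonds broken (reactants):
  C-C: 2 × 342 = 684
  C-H: 8 × 403 = 3224
  C=C: 1 × 634 = 634
  Cl-Cl: 1 × 234 = 234
  Σ(broken) = 4776 kJ
Bonds formed (products):
  C-C: 3 × 342 = 1026
  C-Cl: 2 × 322 = 644
  C-H: 8 × 403 = 3224
  Σ(formed) = 4894 kJ
ΔH = Σ(broken) − Σ(formed) = 4776 − 4894 = −118 kJ

ΔH ≈ −118 kJ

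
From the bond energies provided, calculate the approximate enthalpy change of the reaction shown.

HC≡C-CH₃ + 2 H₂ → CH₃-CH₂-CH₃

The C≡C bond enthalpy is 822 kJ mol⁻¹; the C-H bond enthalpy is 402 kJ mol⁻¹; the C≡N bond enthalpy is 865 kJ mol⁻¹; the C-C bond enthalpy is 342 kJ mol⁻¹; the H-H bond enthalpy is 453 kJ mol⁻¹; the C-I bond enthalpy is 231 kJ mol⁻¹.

ΔH ≈ −222 kJ

Bonds broken (reactants):
  C≡C: 1 × 822 = 822
  C-C: 1 × 342 = 342
  C-H: 4 × 402 = 1608
  H-H: 2 × 453 = 906
  Σ(broken) = 3678 kJ
Bonds formed (products):
  C-C: 2 × 342 = 684
  C-H: 8 × 402 = 3216
  Σ(formed) = 3900 kJ
ΔH = Σ(broken) − Σ(formed) = 3678 − 3900 = −222 kJ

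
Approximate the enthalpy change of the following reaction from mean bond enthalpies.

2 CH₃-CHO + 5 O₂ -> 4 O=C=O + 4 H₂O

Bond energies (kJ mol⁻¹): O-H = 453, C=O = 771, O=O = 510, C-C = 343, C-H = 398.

Bonds broken (reactants):
  C-C: 2 × 343 = 686
  C-H: 8 × 398 = 3184
  C=O: 2 × 771 = 1542
  O=O: 5 × 510 = 2550
  Σ(broken) = 7962 kJ
Bonds formed (products):
  C=O: 8 × 771 = 6168
  O-H: 8 × 453 = 3624
  Σ(formed) = 9792 kJ
ΔH = Σ(broken) − Σ(formed) = 7962 − 9792 = −1830 kJ

ΔH ≈ −1830 kJ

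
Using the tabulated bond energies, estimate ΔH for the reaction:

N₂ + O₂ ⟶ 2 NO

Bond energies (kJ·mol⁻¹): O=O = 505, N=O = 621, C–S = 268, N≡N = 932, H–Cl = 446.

Bonds broken (reactants):
  N≡N: 1 × 932 = 932
  O=O: 1 × 505 = 505
  Σ(broken) = 1437 kJ
Bonds formed (products):
  N=O: 2 × 621 = 1242
  Σ(formed) = 1242 kJ
ΔH = Σ(broken) − Σ(formed) = 1437 − 1242 = +195 kJ

ΔH ≈ +195 kJ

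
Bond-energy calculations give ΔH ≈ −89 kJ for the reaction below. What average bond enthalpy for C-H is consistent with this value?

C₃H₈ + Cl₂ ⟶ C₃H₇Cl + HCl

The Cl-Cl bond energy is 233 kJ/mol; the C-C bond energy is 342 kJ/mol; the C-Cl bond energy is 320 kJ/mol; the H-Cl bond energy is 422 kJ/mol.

D(C-H) ≈ 420 kJ/mol

Let D be the C-H bond energy.
Σ(broken) = 2×342 + 8×D + 1×233 = 917 + 8D
Σ(formed) = 2×342 + 1×320 + 7×D + 1×422 = 1426 + 7D
ΔH = Σ(broken) − Σ(formed) = (917 + 8D) − (1426 + 7D) = −509 + D
Setting this equal to −89 kJ gives D = 420 kJ/mol.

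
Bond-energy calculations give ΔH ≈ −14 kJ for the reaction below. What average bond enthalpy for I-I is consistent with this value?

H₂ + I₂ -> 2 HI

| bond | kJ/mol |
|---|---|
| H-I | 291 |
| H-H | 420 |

Let D be the I-I bond energy.
Σ(broken) = 1×420 + 1×D = 420 + D
Σ(formed) = 2×291 = 582
ΔH = Σ(broken) − Σ(formed) = (420 + D) − (582) = −162 + D
Setting this equal to −14 kJ gives D = 148 kJ/mol.

D(I-I) ≈ 148 kJ/mol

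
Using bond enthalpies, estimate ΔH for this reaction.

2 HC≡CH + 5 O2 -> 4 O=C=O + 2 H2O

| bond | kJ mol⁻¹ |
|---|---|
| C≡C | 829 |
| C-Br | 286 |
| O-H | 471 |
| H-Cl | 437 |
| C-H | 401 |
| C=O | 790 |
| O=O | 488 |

Bonds broken (reactants):
  C≡C: 2 × 829 = 1658
  C-H: 4 × 401 = 1604
  O=O: 5 × 488 = 2440
  Σ(broken) = 5702 kJ
Bonds formed (products):
  C=O: 8 × 790 = 6320
  O-H: 4 × 471 = 1884
  Σ(formed) = 8204 kJ
ΔH = Σ(broken) − Σ(formed) = 5702 − 8204 = −2502 kJ

ΔH ≈ −2502 kJ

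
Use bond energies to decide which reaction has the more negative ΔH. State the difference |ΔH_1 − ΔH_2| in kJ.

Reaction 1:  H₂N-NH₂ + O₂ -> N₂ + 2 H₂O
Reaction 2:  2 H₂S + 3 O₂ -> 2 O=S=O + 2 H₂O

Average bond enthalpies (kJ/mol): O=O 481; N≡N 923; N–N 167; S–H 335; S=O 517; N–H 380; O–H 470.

Reaction 1:
  Bonds broken (reactants):
    N–H: 4 × 380 = 1520
    N–N: 1 × 167 = 167
    O=O: 1 × 481 = 481
    Σ(broken) = 2168 kJ
  Bonds formed (products):
    N≡N: 1 × 923 = 923
    O–H: 4 × 470 = 1880
    Σ(formed) = 2803 kJ
  ΔH_1 = 2168 − 2803 = −635 kJ
Reaction 2:
  Bonds broken (reactants):
    O=O: 3 × 481 = 1443
    S–H: 4 × 335 = 1340
    Σ(broken) = 2783 kJ
  Bonds formed (products):
    O–H: 4 × 470 = 1880
    S=O: 4 × 517 = 2068
    Σ(formed) = 3948 kJ
  ΔH_2 = 2783 − 3948 = −1165 kJ
ΔH_1 − ΔH_2 = +530 kJ, so reaction 2 has the more negative ΔH; |ΔH_1 − ΔH_2| = 530 kJ.

Reaction 2, by 530 kJ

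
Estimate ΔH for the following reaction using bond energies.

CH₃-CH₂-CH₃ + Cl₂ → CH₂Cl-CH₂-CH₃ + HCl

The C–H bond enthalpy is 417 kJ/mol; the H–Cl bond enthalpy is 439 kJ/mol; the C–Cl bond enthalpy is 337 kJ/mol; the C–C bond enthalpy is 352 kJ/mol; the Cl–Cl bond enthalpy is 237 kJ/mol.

Bonds broken (reactants):
  C–C: 2 × 352 = 704
  C–H: 8 × 417 = 3336
  Cl–Cl: 1 × 237 = 237
  Σ(broken) = 4277 kJ
Bonds formed (products):
  C–C: 2 × 352 = 704
  C–Cl: 1 × 337 = 337
  C–H: 7 × 417 = 2919
  H–Cl: 1 × 439 = 439
  Σ(formed) = 4399 kJ
ΔH = Σ(broken) − Σ(formed) = 4277 − 4399 = −122 kJ

ΔH ≈ −122 kJ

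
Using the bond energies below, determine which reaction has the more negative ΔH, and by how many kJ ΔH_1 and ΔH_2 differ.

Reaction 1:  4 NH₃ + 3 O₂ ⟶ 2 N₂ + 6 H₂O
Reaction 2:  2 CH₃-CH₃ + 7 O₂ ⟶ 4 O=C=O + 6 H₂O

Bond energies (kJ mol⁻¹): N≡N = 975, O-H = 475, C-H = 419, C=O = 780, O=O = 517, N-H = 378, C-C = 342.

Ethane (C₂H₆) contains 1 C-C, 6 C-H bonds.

Reaction 1:
  Bonds broken (reactants):
    N-H: 12 × 378 = 4536
    O=O: 3 × 517 = 1551
    Σ(broken) = 6087 kJ
  Bonds formed (products):
    N≡N: 2 × 975 = 1950
    O-H: 12 × 475 = 5700
    Σ(formed) = 7650 kJ
  ΔH_1 = 6087 − 7650 = −1563 kJ
Reaction 2:
  Bonds broken (reactants):
    C-C: 2 × 342 = 684
    C-H: 12 × 419 = 5028
    O=O: 7 × 517 = 3619
    Σ(broken) = 9331 kJ
  Bonds formed (products):
    C=O: 8 × 780 = 6240
    O-H: 12 × 475 = 5700
    Σ(formed) = 11940 kJ
  ΔH_2 = 9331 − 11940 = −2609 kJ
ΔH_1 − ΔH_2 = +1046 kJ, so reaction 2 has the more negative ΔH; |ΔH_1 − ΔH_2| = 1046 kJ.

Reaction 2, by 1046 kJ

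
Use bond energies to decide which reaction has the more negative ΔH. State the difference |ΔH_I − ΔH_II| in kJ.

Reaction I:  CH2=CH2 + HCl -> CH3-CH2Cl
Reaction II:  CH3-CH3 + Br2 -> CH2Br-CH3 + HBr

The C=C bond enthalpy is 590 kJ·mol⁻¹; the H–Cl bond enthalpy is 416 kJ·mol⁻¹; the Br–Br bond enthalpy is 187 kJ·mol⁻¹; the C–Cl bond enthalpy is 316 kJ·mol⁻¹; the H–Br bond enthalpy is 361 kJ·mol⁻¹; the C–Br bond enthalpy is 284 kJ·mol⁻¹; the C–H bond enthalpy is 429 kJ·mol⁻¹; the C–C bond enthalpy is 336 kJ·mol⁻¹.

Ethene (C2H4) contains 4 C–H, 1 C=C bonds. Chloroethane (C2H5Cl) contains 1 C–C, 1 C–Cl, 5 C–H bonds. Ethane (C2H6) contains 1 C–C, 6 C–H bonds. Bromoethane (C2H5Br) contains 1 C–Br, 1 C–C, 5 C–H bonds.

Reaction I, by 46 kJ

Reaction I:
  Bonds broken (reactants):
    C–H: 4 × 429 = 1716
    C=C: 1 × 590 = 590
    H–Cl: 1 × 416 = 416
    Σ(broken) = 2722 kJ
  Bonds formed (products):
    C–C: 1 × 336 = 336
    C–Cl: 1 × 316 = 316
    C–H: 5 × 429 = 2145
    Σ(formed) = 2797 kJ
  ΔH_I = 2722 − 2797 = −75 kJ
Reaction II:
  Bonds broken (reactants):
    Br–Br: 1 × 187 = 187
    C–C: 1 × 336 = 336
    C–H: 6 × 429 = 2574
    Σ(broken) = 3097 kJ
  Bonds formed (products):
    C–Br: 1 × 284 = 284
    C–C: 1 × 336 = 336
    C–H: 5 × 429 = 2145
    H–Br: 1 × 361 = 361
    Σ(formed) = 3126 kJ
  ΔH_II = 3097 − 3126 = −29 kJ
ΔH_I − ΔH_II = −46 kJ, so reaction I has the more negative ΔH; |ΔH_I − ΔH_II| = 46 kJ.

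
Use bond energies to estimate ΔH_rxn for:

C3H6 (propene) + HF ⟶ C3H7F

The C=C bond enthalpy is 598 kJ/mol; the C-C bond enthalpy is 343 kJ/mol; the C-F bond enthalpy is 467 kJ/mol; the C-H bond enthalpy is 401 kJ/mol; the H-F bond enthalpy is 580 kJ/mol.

Bonds broken (reactants):
  C-C: 1 × 343 = 343
  C-H: 6 × 401 = 2406
  C=C: 1 × 598 = 598
  H-F: 1 × 580 = 580
  Σ(broken) = 3927 kJ
Bonds formed (products):
  C-C: 2 × 343 = 686
  C-F: 1 × 467 = 467
  C-H: 7 × 401 = 2807
  Σ(formed) = 3960 kJ
ΔH = Σ(broken) − Σ(formed) = 3927 − 3960 = −33 kJ

ΔH ≈ −33 kJ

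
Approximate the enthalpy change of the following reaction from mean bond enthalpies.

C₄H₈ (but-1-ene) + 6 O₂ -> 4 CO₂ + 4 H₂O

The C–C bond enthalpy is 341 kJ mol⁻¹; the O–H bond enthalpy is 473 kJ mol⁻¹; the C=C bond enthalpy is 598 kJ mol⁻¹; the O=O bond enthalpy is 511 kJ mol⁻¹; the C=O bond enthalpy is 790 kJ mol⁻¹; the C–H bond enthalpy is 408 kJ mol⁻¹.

ΔH ≈ −2494 kJ

Bonds broken (reactants):
  C–C: 2 × 341 = 682
  C–H: 8 × 408 = 3264
  C=C: 1 × 598 = 598
  O=O: 6 × 511 = 3066
  Σ(broken) = 7610 kJ
Bonds formed (products):
  C=O: 8 × 790 = 6320
  O–H: 8 × 473 = 3784
  Σ(formed) = 10104 kJ
ΔH = Σ(broken) − Σ(formed) = 7610 − 10104 = −2494 kJ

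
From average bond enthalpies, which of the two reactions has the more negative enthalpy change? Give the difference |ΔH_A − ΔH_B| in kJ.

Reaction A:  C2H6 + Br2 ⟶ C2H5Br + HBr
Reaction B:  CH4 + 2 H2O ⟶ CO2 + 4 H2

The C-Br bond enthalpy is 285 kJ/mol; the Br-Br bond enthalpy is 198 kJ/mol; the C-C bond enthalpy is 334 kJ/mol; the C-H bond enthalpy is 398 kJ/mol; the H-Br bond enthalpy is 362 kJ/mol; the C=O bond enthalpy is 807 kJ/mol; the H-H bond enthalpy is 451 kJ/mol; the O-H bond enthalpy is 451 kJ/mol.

Reaction A, by 29 kJ

Reaction A:
  Bonds broken (reactants):
    Br-Br: 1 × 198 = 198
    C-C: 1 × 334 = 334
    C-H: 6 × 398 = 2388
    Σ(broken) = 2920 kJ
  Bonds formed (products):
    C-Br: 1 × 285 = 285
    C-C: 1 × 334 = 334
    C-H: 5 × 398 = 1990
    H-Br: 1 × 362 = 362
    Σ(formed) = 2971 kJ
  ΔH_A = 2920 − 2971 = −51 kJ
Reaction B:
  Bonds broken (reactants):
    C-H: 4 × 398 = 1592
    O-H: 4 × 451 = 1804
    Σ(broken) = 3396 kJ
  Bonds formed (products):
    C=O: 2 × 807 = 1614
    H-H: 4 × 451 = 1804
    Σ(formed) = 3418 kJ
  ΔH_B = 3396 − 3418 = −22 kJ
ΔH_A − ΔH_B = −29 kJ, so reaction A has the more negative ΔH; |ΔH_A − ΔH_B| = 29 kJ.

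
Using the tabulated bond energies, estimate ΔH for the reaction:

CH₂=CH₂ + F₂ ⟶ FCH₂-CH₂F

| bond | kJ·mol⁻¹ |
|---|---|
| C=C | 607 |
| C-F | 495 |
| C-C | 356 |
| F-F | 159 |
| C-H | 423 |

Bonds broken (reactants):
  C-H: 4 × 423 = 1692
  C=C: 1 × 607 = 607
  F-F: 1 × 159 = 159
  Σ(broken) = 2458 kJ
Bonds formed (products):
  C-C: 1 × 356 = 356
  C-F: 2 × 495 = 990
  C-H: 4 × 423 = 1692
  Σ(formed) = 3038 kJ
ΔH = Σ(broken) − Σ(formed) = 2458 − 3038 = −580 kJ

ΔH ≈ −580 kJ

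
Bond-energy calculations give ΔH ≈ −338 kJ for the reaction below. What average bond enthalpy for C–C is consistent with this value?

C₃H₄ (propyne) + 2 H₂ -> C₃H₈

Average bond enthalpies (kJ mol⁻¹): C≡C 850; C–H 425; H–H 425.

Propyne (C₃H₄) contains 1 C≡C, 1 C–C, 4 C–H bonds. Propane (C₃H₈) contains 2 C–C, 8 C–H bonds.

Let D be the C–C bond energy.
Σ(broken) = 1×850 + 1×D + 4×425 + 2×425 = 3400 + D
Σ(formed) = 2×D + 8×425 = 3400 + 2D
ΔH = Σ(broken) − Σ(formed) = (3400 + D) − (3400 + 2D) = +0 − D
Setting this equal to −338 kJ gives D = 338 kJ/mol.

D(C–C) ≈ 338 kJ/mol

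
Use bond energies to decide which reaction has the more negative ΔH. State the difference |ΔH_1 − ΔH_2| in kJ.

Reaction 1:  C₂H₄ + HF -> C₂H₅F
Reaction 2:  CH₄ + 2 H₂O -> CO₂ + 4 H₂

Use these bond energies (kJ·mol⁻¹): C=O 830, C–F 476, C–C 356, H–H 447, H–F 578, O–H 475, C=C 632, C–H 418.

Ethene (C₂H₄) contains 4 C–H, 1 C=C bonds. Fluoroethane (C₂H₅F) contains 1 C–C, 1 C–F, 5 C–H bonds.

Reaction 1:
  Bonds broken (reactants):
    C–H: 4 × 418 = 1672
    C=C: 1 × 632 = 632
    H–F: 1 × 578 = 578
    Σ(broken) = 2882 kJ
  Bonds formed (products):
    C–C: 1 × 356 = 356
    C–F: 1 × 476 = 476
    C–H: 5 × 418 = 2090
    Σ(formed) = 2922 kJ
  ΔH_1 = 2882 − 2922 = −40 kJ
Reaction 2:
  Bonds broken (reactants):
    C–H: 4 × 418 = 1672
    O–H: 4 × 475 = 1900
    Σ(broken) = 3572 kJ
  Bonds formed (products):
    C=O: 2 × 830 = 1660
    H–H: 4 × 447 = 1788
    Σ(formed) = 3448 kJ
  ΔH_2 = 3572 − 3448 = +124 kJ
ΔH_1 − ΔH_2 = −164 kJ, so reaction 1 has the more negative ΔH; |ΔH_1 − ΔH_2| = 164 kJ.

Reaction 1, by 164 kJ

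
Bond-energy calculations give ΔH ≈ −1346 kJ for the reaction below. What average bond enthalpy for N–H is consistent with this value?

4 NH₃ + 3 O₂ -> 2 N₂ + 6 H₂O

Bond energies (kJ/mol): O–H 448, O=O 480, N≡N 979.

D(N–H) ≈ 379 kJ/mol

Let D be the N–H bond energy.
Σ(broken) = 12×D + 3×480 = 1440 + 12D
Σ(formed) = 2×979 + 12×448 = 7334
ΔH = Σ(broken) − Σ(formed) = (1440 + 12D) − (7334) = −5894 + 12D
Setting this equal to −1346 kJ gives 12D = 4548, so D = 379 kJ/mol.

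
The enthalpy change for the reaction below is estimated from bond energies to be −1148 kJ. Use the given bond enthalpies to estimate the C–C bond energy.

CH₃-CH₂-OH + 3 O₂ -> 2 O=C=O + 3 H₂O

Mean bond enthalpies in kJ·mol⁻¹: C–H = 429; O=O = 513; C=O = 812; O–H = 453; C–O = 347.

Let D be the C–C bond energy.
Σ(broken) = 1×D + 5×429 + 1×347 + 1×453 + 3×513 = 4484 + D
Σ(formed) = 4×812 + 6×453 = 5966
ΔH = Σ(broken) − Σ(formed) = (4484 + D) − (5966) = −1482 + D
Setting this equal to −1148 kJ gives D = 334 kJ/mol.

D(C–C) ≈ 334 kJ/mol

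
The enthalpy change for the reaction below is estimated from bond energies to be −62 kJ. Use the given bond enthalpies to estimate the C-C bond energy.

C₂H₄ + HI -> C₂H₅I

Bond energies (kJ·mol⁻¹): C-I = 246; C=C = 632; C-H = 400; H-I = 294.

Let D be the C-C bond energy.
Σ(broken) = 4×400 + 1×632 + 1×294 = 2526
Σ(formed) = 1×D + 5×400 + 1×246 = 2246 + D
ΔH = Σ(broken) − Σ(formed) = (2526) − (2246 + D) = +280 − D
Setting this equal to −62 kJ gives D = 342 kJ/mol.

D(C-C) ≈ 342 kJ/mol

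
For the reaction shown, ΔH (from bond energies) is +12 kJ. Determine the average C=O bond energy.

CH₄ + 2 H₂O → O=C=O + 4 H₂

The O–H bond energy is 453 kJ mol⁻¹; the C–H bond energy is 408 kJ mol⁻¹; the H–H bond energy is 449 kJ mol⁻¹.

D(C=O) ≈ 818 kJ/mol

Let D be the C=O bond energy.
Σ(broken) = 4×408 + 4×453 = 3444
Σ(formed) = 2×D + 4×449 = 1796 + 2D
ΔH = Σ(broken) − Σ(formed) = (3444) − (1796 + 2D) = +1648 − 2D
Setting this equal to +12 kJ gives 2D = 1636, so D = 818 kJ/mol.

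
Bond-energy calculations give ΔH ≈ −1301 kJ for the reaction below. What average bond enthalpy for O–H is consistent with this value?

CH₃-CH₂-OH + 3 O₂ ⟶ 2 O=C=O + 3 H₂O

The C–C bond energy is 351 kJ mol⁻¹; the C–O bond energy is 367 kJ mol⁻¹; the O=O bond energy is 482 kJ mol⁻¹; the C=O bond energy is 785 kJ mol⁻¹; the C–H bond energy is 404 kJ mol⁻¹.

Let D be the O–H bond energy.
Σ(broken) = 1×351 + 5×404 + 1×367 + 1×D + 3×482 = 4184 + D
Σ(formed) = 4×785 + 6×D = 3140 + 6D
ΔH = Σ(broken) − Σ(formed) = (4184 + D) − (3140 + 6D) = +1044 − 5D
Setting this equal to −1301 kJ gives 5D = 2345, so D = 469 kJ/mol.

D(O–H) ≈ 469 kJ/mol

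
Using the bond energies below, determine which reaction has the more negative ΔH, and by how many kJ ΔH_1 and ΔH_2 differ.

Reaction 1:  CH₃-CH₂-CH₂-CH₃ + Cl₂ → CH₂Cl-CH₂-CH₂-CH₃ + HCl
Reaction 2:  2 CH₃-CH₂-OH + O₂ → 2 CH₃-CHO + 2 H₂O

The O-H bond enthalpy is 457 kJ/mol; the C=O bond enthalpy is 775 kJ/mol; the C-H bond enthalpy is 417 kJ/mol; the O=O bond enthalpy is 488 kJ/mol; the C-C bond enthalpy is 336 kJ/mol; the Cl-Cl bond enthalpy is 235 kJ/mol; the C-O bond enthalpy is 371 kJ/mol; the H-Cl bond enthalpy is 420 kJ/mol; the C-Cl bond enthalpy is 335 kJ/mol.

Reaction 2, by 297 kJ

Reaction 1:
  Bonds broken (reactants):
    C-C: 3 × 336 = 1008
    C-H: 10 × 417 = 4170
    Cl-Cl: 1 × 235 = 235
    Σ(broken) = 5413 kJ
  Bonds formed (products):
    C-C: 3 × 336 = 1008
    C-Cl: 1 × 335 = 335
    C-H: 9 × 417 = 3753
    H-Cl: 1 × 420 = 420
    Σ(formed) = 5516 kJ
  ΔH_1 = 5413 − 5516 = −103 kJ
Reaction 2:
  Bonds broken (reactants):
    C-C: 2 × 336 = 672
    C-H: 10 × 417 = 4170
    C-O: 2 × 371 = 742
    O-H: 2 × 457 = 914
    O=O: 1 × 488 = 488
    Σ(broken) = 6986 kJ
  Bonds formed (products):
    C-C: 2 × 336 = 672
    C-H: 8 × 417 = 3336
    C=O: 2 × 775 = 1550
    O-H: 4 × 457 = 1828
    Σ(formed) = 7386 kJ
  ΔH_2 = 6986 − 7386 = −400 kJ
ΔH_1 − ΔH_2 = +297 kJ, so reaction 2 has the more negative ΔH; |ΔH_1 − ΔH_2| = 297 kJ.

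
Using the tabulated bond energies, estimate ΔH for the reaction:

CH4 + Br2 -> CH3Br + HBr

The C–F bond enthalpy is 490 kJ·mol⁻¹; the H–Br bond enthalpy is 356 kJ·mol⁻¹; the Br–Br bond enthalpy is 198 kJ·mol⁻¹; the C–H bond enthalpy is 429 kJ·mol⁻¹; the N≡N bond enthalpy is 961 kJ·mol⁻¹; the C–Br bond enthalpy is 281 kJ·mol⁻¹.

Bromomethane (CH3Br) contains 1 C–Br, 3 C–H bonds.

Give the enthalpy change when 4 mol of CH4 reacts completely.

ΔH = −40 kJ

Bonds broken (reactants):
  Br–Br: 1 × 198 = 198
  C–H: 4 × 429 = 1716
  Σ(broken) = 1914 kJ
Bonds formed (products):
  C–Br: 1 × 281 = 281
  C–H: 3 × 429 = 1287
  H–Br: 1 × 356 = 356
  Σ(formed) = 1924 kJ
ΔH = Σ(broken) − Σ(formed) = 1914 − 1924 = −10 kJ
For 4× the reaction as written: 4 × (−10) = −40 kJ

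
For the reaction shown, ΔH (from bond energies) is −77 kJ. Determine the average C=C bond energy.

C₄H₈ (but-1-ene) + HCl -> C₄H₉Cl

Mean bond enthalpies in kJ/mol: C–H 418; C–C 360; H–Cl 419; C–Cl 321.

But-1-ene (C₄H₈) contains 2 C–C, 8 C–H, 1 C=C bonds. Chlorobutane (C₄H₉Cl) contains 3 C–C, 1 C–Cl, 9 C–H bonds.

Let D be the C=C bond energy.
Σ(broken) = 2×360 + 8×418 + 1×D + 1×419 = 4483 + D
Σ(formed) = 3×360 + 1×321 + 9×418 = 5163
ΔH = Σ(broken) − Σ(formed) = (4483 + D) − (5163) = −680 + D
Setting this equal to −77 kJ gives D = 603 kJ/mol.

D(C=C) ≈ 603 kJ/mol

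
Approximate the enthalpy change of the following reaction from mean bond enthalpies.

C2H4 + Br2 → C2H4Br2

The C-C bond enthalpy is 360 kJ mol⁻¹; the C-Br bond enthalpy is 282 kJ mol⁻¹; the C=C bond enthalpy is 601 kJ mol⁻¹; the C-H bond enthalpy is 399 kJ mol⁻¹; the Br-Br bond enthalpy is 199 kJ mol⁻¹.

Bonds broken (reactants):
  Br-Br: 1 × 199 = 199
  C-H: 4 × 399 = 1596
  C=C: 1 × 601 = 601
  Σ(broken) = 2396 kJ
Bonds formed (products):
  C-Br: 2 × 282 = 564
  C-C: 1 × 360 = 360
  C-H: 4 × 399 = 1596
  Σ(formed) = 2520 kJ
ΔH = Σ(broken) − Σ(formed) = 2396 − 2520 = −124 kJ

ΔH ≈ −124 kJ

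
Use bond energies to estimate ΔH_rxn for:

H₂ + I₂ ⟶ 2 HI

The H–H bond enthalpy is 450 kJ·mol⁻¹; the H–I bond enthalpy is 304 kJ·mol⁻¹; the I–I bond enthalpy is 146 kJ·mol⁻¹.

ΔH ≈ −12 kJ

Bonds broken (reactants):
  H–H: 1 × 450 = 450
  I–I: 1 × 146 = 146
  Σ(broken) = 596 kJ
Bonds formed (products):
  H–I: 2 × 304 = 608
  Σ(formed) = 608 kJ
ΔH = Σ(broken) − Σ(formed) = 596 − 608 = −12 kJ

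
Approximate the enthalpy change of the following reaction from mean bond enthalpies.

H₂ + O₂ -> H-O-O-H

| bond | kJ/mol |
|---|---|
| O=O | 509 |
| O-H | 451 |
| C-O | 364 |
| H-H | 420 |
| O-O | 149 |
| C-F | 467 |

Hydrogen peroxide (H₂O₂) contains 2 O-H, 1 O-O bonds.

Bonds broken (reactants):
  H-H: 1 × 420 = 420
  O=O: 1 × 509 = 509
  Σ(broken) = 929 kJ
Bonds formed (products):
  O-H: 2 × 451 = 902
  O-O: 1 × 149 = 149
  Σ(formed) = 1051 kJ
ΔH = Σ(broken) − Σ(formed) = 929 − 1051 = −122 kJ

ΔH ≈ −122 kJ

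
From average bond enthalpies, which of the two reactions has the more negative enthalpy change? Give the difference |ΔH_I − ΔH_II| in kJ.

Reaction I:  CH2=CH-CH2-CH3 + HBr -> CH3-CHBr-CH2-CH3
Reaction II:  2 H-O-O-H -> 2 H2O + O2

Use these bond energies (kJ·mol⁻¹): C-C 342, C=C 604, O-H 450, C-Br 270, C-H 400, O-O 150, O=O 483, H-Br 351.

Reaction II, by 126 kJ

Reaction I:
  Bonds broken (reactants):
    C-C: 2 × 342 = 684
    C-H: 8 × 400 = 3200
    C=C: 1 × 604 = 604
    H-Br: 1 × 351 = 351
    Σ(broken) = 4839 kJ
  Bonds formed (products):
    C-Br: 1 × 270 = 270
    C-C: 3 × 342 = 1026
    C-H: 9 × 400 = 3600
    Σ(formed) = 4896 kJ
  ΔH_I = 4839 − 4896 = −57 kJ
Reaction II:
  Bonds broken (reactants):
    O-H: 4 × 450 = 1800
    O-O: 2 × 150 = 300
    Σ(broken) = 2100 kJ
  Bonds formed (products):
    O-H: 4 × 450 = 1800
    O=O: 1 × 483 = 483
    Σ(formed) = 2283 kJ
  ΔH_II = 2100 − 2283 = −183 kJ
ΔH_I − ΔH_II = +126 kJ, so reaction II has the more negative ΔH; |ΔH_I − ΔH_II| = 126 kJ.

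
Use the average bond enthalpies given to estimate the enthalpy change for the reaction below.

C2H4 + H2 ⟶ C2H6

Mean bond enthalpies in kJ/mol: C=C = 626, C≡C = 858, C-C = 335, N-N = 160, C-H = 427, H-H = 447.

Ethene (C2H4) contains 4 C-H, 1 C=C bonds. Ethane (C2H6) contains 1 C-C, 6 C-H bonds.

ΔH ≈ −116 kJ

Bonds broken (reactants):
  C-H: 4 × 427 = 1708
  C=C: 1 × 626 = 626
  H-H: 1 × 447 = 447
  Σ(broken) = 2781 kJ
Bonds formed (products):
  C-C: 1 × 335 = 335
  C-H: 6 × 427 = 2562
  Σ(formed) = 2897 kJ
ΔH = Σ(broken) − Σ(formed) = 2781 − 2897 = −116 kJ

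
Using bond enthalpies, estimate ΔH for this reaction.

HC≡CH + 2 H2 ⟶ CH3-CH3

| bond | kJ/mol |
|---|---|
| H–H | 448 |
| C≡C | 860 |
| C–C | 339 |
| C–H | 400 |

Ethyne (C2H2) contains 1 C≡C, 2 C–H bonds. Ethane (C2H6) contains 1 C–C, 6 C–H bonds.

ΔH ≈ −183 kJ

Bonds broken (reactants):
  C≡C: 1 × 860 = 860
  C–H: 2 × 400 = 800
  H–H: 2 × 448 = 896
  Σ(broken) = 2556 kJ
Bonds formed (products):
  C–C: 1 × 339 = 339
  C–H: 6 × 400 = 2400
  Σ(formed) = 2739 kJ
ΔH = Σ(broken) − Σ(formed) = 2556 − 2739 = −183 kJ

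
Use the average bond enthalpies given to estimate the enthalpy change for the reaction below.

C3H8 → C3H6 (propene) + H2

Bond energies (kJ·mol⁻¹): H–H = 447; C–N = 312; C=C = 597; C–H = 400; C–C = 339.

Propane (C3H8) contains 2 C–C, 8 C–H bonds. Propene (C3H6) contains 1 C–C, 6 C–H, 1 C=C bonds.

Bonds broken (reactants):
  C–C: 2 × 339 = 678
  C–H: 8 × 400 = 3200
  Σ(broken) = 3878 kJ
Bonds formed (products):
  C–C: 1 × 339 = 339
  C–H: 6 × 400 = 2400
  C=C: 1 × 597 = 597
  H–H: 1 × 447 = 447
  Σ(formed) = 3783 kJ
ΔH = Σ(broken) − Σ(formed) = 3878 − 3783 = +95 kJ

ΔH ≈ +95 kJ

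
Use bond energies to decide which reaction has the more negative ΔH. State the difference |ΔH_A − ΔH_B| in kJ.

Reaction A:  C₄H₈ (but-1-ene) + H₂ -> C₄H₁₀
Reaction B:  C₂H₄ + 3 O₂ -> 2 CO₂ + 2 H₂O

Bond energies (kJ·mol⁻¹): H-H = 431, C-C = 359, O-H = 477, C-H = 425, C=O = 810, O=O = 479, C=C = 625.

Reaction A:
  Bonds broken (reactants):
    C-C: 2 × 359 = 718
    C-H: 8 × 425 = 3400
    C=C: 1 × 625 = 625
    H-H: 1 × 431 = 431
    Σ(broken) = 5174 kJ
  Bonds formed (products):
    C-C: 3 × 359 = 1077
    C-H: 10 × 425 = 4250
    Σ(formed) = 5327 kJ
  ΔH_A = 5174 − 5327 = −153 kJ
Reaction B:
  Bonds broken (reactants):
    C-H: 4 × 425 = 1700
    C=C: 1 × 625 = 625
    O=O: 3 × 479 = 1437
    Σ(broken) = 3762 kJ
  Bonds formed (products):
    C=O: 4 × 810 = 3240
    O-H: 4 × 477 = 1908
    Σ(formed) = 5148 kJ
  ΔH_B = 3762 − 5148 = −1386 kJ
ΔH_A − ΔH_B = +1233 kJ, so reaction B has the more negative ΔH; |ΔH_A − ΔH_B| = 1233 kJ.

Reaction B, by 1233 kJ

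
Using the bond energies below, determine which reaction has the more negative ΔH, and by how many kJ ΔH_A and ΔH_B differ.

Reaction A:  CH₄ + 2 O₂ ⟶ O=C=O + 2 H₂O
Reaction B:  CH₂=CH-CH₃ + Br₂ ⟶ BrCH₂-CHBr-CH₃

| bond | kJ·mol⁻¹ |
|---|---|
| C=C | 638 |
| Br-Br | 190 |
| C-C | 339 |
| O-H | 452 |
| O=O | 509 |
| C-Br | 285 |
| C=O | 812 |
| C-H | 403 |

Reaction A, by 721 kJ

Reaction A:
  Bonds broken (reactants):
    C-H: 4 × 403 = 1612
    O=O: 2 × 509 = 1018
    Σ(broken) = 2630 kJ
  Bonds formed (products):
    C=O: 2 × 812 = 1624
    O-H: 4 × 452 = 1808
    Σ(formed) = 3432 kJ
  ΔH_A = 2630 − 3432 = −802 kJ
Reaction B:
  Bonds broken (reactants):
    Br-Br: 1 × 190 = 190
    C-C: 1 × 339 = 339
    C-H: 6 × 403 = 2418
    C=C: 1 × 638 = 638
    Σ(broken) = 3585 kJ
  Bonds formed (products):
    C-Br: 2 × 285 = 570
    C-C: 2 × 339 = 678
    C-H: 6 × 403 = 2418
    Σ(formed) = 3666 kJ
  ΔH_B = 3585 − 3666 = −81 kJ
ΔH_A − ΔH_B = −721 kJ, so reaction A has the more negative ΔH; |ΔH_A − ΔH_B| = 721 kJ.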